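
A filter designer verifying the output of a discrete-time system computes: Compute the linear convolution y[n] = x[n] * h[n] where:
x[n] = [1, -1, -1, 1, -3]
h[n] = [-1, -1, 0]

y[n] = sum_k x[k]*h[n-k]. Output length = len(x) + len(h) - 1 = 5 + 3 - 1 = 7.
y[0] = 1*-1 = -1
y[1] = -1*-1 + 1*-1 = 0
y[2] = -1*-1 + -1*-1 + 1*0 = 2
y[3] = 1*-1 + -1*-1 + -1*0 = 0
y[4] = -3*-1 + 1*-1 + -1*0 = 2
y[5] = -3*-1 + 1*0 = 3
y[6] = -3*0 = 0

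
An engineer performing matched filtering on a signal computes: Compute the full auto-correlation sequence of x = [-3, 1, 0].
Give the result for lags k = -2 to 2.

r_xx[k] = sum_m x[m]*x[m+k], indexed from 0, for k = -2 to 2:
  r_xx[-2] = x[2]*x[0] = 0
  r_xx[-1] = x[1]*x[0] + x[2]*x[1] = -3
  r_xx[0] = x[0]*x[0] + x[1]*x[1] + x[2]*x[2] = 10
  r_xx[1] = x[0]*x[1] + x[1]*x[2] = -3
  r_xx[2] = x[0]*x[2] = 0
r_xx = [0, -3, 10, -3, 0]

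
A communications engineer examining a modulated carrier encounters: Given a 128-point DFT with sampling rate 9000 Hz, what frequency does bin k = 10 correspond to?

The frequency of DFT bin k is: f_k = k * f_s / N
f_10 = 10 * 9000 / 128 = 5625/8 Hz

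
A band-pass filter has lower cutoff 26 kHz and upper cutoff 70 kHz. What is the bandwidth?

Bandwidth = f_high - f_low
= 70 kHz - 26 kHz = 44 kHz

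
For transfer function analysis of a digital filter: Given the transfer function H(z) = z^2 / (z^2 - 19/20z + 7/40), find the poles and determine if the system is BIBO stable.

Poles are roots of the denominator: z^2 - 19/20z + 7/40 = 0.
Quadratic formula: z = [-(-19/20) +/- sqrt((-19/20)^2 - 4*(7/40))] / 2
Discriminant = 361/400 - 7/10 = 81/400; sqrt = 9/20.
z = (19/20 +/- 9/20) / 2 => z = 7/10 or z = 1/4.
|p1| = 1/4, |p2| = 7/10.
For BIBO stability, all poles must lie inside the unit circle (|p| < 1).
System is STABLE since both |p| < 1.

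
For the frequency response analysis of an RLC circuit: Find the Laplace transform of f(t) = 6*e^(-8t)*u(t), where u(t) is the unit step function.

Standard Laplace transform pair:
e^(-at)*u(t) <-> 1/(s+a)
With a = 8: L{6*e^(-8t)*u(t)} = 6/(s+8), ROC: Re(s) > -8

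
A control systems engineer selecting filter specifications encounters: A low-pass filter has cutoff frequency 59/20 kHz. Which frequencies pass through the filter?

A low-pass filter passes all frequencies below the cutoff frequency 59/20 kHz and attenuates higher frequencies.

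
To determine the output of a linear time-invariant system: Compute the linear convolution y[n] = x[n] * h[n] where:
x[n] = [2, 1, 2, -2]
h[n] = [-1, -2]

y[n] = sum_k x[k]*h[n-k]. Output length = len(x) + len(h) - 1 = 4 + 2 - 1 = 5.
y[0] = 2*-1 = -2
y[1] = 1*-1 + 2*-2 = -5
y[2] = 2*-1 + 1*-2 = -4
y[3] = -2*-1 + 2*-2 = -2
y[4] = -2*-2 = 4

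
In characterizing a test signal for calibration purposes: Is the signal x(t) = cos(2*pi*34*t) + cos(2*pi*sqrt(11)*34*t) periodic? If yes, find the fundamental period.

f1 = 34 Hz, f2 = 34*sqrt(11) Hz
Ratio f2/f1 = sqrt(11), which is irrational.
Since the frequency ratio is irrational, no common period exists.
The signal is not periodic.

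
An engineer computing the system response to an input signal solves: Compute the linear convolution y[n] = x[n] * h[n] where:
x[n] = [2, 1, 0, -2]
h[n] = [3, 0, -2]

y[n] = sum_k x[k]*h[n-k]. Output length = len(x) + len(h) - 1 = 4 + 3 - 1 = 6.
y[0] = 2*3 = 6
y[1] = 1*3 + 2*0 = 3
y[2] = 0*3 + 1*0 + 2*-2 = -4
y[3] = -2*3 + 0*0 + 1*-2 = -8
y[4] = -2*0 + 0*-2 = 0
y[5] = -2*-2 = 4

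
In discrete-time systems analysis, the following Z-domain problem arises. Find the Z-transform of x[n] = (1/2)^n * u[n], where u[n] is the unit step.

The Z-transform of a^n * u[n] is z/(z-a) for |z| > |a|.
Here a = 1/2, so X(z) = z/(z - (1/2)) = 2z/(2z - 1)
ROC: |z| > 1/2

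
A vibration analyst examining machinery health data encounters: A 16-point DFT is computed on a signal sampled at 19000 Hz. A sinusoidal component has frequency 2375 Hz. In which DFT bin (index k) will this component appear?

DFT frequency resolution = f_s/N = 19000/16 = 2375/2 Hz
Bin index k = f_signal / resolution = 2375 / 2375/2 = 2
The signal frequency 2375 Hz falls in DFT bin k = 2.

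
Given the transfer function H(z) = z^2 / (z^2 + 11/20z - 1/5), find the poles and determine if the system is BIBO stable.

Poles are roots of the denominator: z^2 + 11/20z - 1/5 = 0.
Quadratic formula: z = [-(11/20) +/- sqrt((11/20)^2 - 4*(-1/5))] / 2
Discriminant = 121/400 + 4/5 = 441/400; sqrt = 21/20.
z = (-11/20 +/- 21/20) / 2 => z = 1/4 or z = -4/5.
|p1| = 4/5, |p2| = 1/4.
For BIBO stability, all poles must lie inside the unit circle (|p| < 1).
System is STABLE since both |p| < 1.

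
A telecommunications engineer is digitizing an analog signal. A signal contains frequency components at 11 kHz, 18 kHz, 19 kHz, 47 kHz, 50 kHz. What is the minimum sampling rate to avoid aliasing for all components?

The highest frequency component is f_max = 50 kHz.
Nyquist rate = 2 * f_max = 2 * 50 kHz = 100 kHz.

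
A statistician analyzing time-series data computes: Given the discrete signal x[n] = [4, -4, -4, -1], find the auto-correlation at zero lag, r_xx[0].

The auto-correlation at zero lag r_xx[0] equals the signal energy.
r_xx[0] = sum of x[n]^2 = 4^2 + (-4)^2 + (-4)^2 + (-1)^2
= 16 + 16 + 16 + 1 = 49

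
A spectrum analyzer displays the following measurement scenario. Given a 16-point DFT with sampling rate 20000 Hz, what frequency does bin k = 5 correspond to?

The frequency of DFT bin k is: f_k = k * f_s / N
f_5 = 5 * 20000 / 16 = 6250 Hz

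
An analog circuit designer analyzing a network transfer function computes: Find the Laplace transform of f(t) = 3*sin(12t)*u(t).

Standard pair: sin(wt)*u(t) <-> w/(s^2+w^2)
With w = 12: L{3*sin(12t)*u(t)} = 36/(s^2+144)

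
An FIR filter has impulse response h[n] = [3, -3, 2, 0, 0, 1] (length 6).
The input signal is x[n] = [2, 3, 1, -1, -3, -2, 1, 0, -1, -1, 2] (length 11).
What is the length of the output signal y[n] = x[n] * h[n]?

For linear convolution, the output length is:
len(y) = len(x) + len(h) - 1 = 11 + 6 - 1 = 16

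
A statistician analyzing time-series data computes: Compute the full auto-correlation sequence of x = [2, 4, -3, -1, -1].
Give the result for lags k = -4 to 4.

r_xx[k] = sum_m x[m]*x[m+k], indexed from 0, for k = -4 to 4:
  r_xx[-4] = x[4]*x[0] = -2
  r_xx[-3] = x[3]*x[0] + x[4]*x[1] = -6
  r_xx[-2] = x[2]*x[0] + x[3]*x[1] + x[4]*x[2] = -7
  r_xx[-1] = x[1]*x[0] + x[2]*x[1] + x[3]*x[2] + x[4]*x[3] = 0
  r_xx[0] = x[0]*x[0] + x[1]*x[1] + x[2]*x[2] + x[3]*x[3] + x[4]*x[4] = 31
  r_xx[1] = x[0]*x[1] + x[1]*x[2] + x[2]*x[3] + x[3]*x[4] = 0
  r_xx[2] = x[0]*x[2] + x[1]*x[3] + x[2]*x[4] = -7
  r_xx[3] = x[0]*x[3] + x[1]*x[4] = -6
  r_xx[4] = x[0]*x[4] = -2
r_xx = [-2, -6, -7, 0, 31, 0, -7, -6, -2]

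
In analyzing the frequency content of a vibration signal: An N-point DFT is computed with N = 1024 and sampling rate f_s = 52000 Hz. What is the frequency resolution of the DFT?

DFT frequency resolution = f_s / N
= 52000 / 1024 = 1625/32 Hz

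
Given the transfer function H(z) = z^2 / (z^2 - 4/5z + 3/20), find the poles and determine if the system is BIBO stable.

Poles are roots of the denominator: z^2 - 4/5z + 3/20 = 0.
Quadratic formula: z = [-(-4/5) +/- sqrt((-4/5)^2 - 4*(3/20))] / 2
Discriminant = 16/25 - 3/5 = 1/25; sqrt = 1/5.
z = (4/5 +/- 1/5) / 2 => z = 1/2 or z = 3/10.
|p1| = 3/10, |p2| = 1/2.
For BIBO stability, all poles must lie inside the unit circle (|p| < 1).
System is STABLE since both |p| < 1.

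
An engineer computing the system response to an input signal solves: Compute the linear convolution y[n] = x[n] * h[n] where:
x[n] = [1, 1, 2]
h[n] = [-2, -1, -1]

y[n] = sum_k x[k]*h[n-k]. Output length = len(x) + len(h) - 1 = 3 + 3 - 1 = 5.
y[0] = 1*-2 = -2
y[1] = 1*-2 + 1*-1 = -3
y[2] = 2*-2 + 1*-1 + 1*-1 = -6
y[3] = 2*-1 + 1*-1 = -3
y[4] = 2*-1 = -2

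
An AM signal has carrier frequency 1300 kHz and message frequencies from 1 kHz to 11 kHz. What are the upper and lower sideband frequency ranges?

Upper sideband (USB) = fc + [fm_low, fm_high] = 1300 + [1, 11] = [1301, 1311] kHz
Lower sideband (LSB) = fc - [fm_high, fm_low] = 1300 - [11, 1] = [1289, 1299] kHz
Total occupied spectrum: 1289 kHz to 1311 kHz (plus carrier at 1300 kHz)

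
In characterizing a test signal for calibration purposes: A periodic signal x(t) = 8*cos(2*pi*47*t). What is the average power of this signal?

Average power of A*cos(wt) is A^2/2.
P = 8^2 / 2 = 64/2 = 32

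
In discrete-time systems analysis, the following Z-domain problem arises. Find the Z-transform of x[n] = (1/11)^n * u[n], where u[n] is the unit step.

The Z-transform of a^n * u[n] is z/(z-a) for |z| > |a|.
Here a = 1/11, so X(z) = z/(z - (1/11)) = 11z/(11z - 1)
ROC: |z| > 1/11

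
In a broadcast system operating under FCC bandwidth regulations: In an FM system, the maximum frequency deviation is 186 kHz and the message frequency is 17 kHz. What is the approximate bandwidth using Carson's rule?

Carson's rule: BW = 2*(delta_f + f_m)
= 2*(186 + 17) kHz = 406 kHz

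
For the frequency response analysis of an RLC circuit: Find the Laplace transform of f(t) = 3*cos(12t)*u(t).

Standard pair: cos(wt)*u(t) <-> s/(s^2+w^2)
With w = 12: L{3*cos(12t)*u(t)} = 3s/(s^2+144)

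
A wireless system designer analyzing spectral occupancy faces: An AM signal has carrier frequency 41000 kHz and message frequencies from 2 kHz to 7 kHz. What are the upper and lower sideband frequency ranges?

Upper sideband (USB) = fc + [fm_low, fm_high] = 41000 + [2, 7] = [41002, 41007] kHz
Lower sideband (LSB) = fc - [fm_high, fm_low] = 41000 - [7, 2] = [40993, 40998] kHz
Total occupied spectrum: 40993 kHz to 41007 kHz (plus carrier at 41000 kHz)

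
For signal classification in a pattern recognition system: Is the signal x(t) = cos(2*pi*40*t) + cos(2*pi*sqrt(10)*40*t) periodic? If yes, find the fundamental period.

f1 = 40 Hz, f2 = 40*sqrt(10) Hz
Ratio f2/f1 = sqrt(10), which is irrational.
Since the frequency ratio is irrational, no common period exists.
The signal is not periodic.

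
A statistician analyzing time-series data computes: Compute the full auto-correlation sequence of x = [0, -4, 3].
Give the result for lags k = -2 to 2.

r_xx[k] = sum_m x[m]*x[m+k], indexed from 0, for k = -2 to 2:
  r_xx[-2] = x[2]*x[0] = 0
  r_xx[-1] = x[1]*x[0] + x[2]*x[1] = -12
  r_xx[0] = x[0]*x[0] + x[1]*x[1] + x[2]*x[2] = 25
  r_xx[1] = x[0]*x[1] + x[1]*x[2] = -12
  r_xx[2] = x[0]*x[2] = 0
r_xx = [0, -12, 25, -12, 0]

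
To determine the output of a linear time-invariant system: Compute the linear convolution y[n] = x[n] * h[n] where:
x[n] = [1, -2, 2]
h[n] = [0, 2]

y[n] = sum_k x[k]*h[n-k]. Output length = len(x) + len(h) - 1 = 3 + 2 - 1 = 4.
y[0] = 1*0 = 0
y[1] = -2*0 + 1*2 = 2
y[2] = 2*0 + -2*2 = -4
y[3] = 2*2 = 4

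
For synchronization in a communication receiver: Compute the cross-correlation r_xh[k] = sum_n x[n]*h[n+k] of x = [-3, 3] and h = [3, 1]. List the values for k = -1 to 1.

Both sequences indexed from 0 and zero outside their support.
Lags with overlap: k = -1 to 1.
  r_xh[-1] = x[1]*h[0] = 9
  r_xh[0] = x[0]*h[0] + x[1]*h[1] = -6
  r_xh[1] = x[0]*h[1] = -3
r_xh = [9, -6, -3] (for k = -1, ..., 1)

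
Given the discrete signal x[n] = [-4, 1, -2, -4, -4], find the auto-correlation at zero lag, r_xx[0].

The auto-correlation at zero lag r_xx[0] equals the signal energy.
r_xx[0] = sum of x[n]^2 = (-4)^2 + 1^2 + (-2)^2 + (-4)^2 + (-4)^2
= 16 + 1 + 4 + 16 + 16 = 53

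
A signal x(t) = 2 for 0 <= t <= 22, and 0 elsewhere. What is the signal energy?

Energy = integral of |x(t)|^2 dt over the signal duration
= 2^2 * 22 = 4 * 22 = 88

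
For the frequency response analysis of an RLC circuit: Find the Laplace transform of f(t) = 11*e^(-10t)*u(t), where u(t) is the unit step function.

Standard Laplace transform pair:
e^(-at)*u(t) <-> 1/(s+a)
With a = 10: L{11*e^(-10t)*u(t)} = 11/(s+10), ROC: Re(s) > -10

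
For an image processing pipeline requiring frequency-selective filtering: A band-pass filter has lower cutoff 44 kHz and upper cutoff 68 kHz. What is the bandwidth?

Bandwidth = f_high - f_low
= 68 kHz - 44 kHz = 24 kHz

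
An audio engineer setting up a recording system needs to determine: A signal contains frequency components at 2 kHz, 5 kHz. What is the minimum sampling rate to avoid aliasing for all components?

The highest frequency component is f_max = 5 kHz.
Nyquist rate = 2 * f_max = 2 * 5 kHz = 10 kHz.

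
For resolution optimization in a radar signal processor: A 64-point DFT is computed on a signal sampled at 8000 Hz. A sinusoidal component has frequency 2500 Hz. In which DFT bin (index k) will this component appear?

DFT frequency resolution = f_s/N = 8000/64 = 125 Hz
Bin index k = f_signal / resolution = 2500 / 125 = 20
The signal frequency 2500 Hz falls in DFT bin k = 20.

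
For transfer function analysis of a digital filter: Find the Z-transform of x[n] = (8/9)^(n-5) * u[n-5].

Time-shifting property: if X(z) = Z{x[n]}, then Z{x[n-d]} = z^(-d) * X(z)
X(z) = z/(z - 8/9) for x[n] = (8/9)^n * u[n]
Z{x[n-5]} = z^(-5) * z/(z - 8/9) = z^(-4)/(z - 8/9)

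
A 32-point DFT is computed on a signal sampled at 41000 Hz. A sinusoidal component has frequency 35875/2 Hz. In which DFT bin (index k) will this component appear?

DFT frequency resolution = f_s/N = 41000/32 = 5125/4 Hz
Bin index k = f_signal / resolution = 35875/2 / 5125/4 = 14
The signal frequency 35875/2 Hz falls in DFT bin k = 14.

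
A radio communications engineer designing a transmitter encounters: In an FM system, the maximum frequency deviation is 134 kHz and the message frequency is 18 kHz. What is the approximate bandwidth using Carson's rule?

Carson's rule: BW = 2*(delta_f + f_m)
= 2*(134 + 18) kHz = 304 kHz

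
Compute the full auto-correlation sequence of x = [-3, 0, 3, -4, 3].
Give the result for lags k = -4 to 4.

r_xx[k] = sum_m x[m]*x[m+k], indexed from 0, for k = -4 to 4:
  r_xx[-4] = x[4]*x[0] = -9
  r_xx[-3] = x[3]*x[0] + x[4]*x[1] = 12
  r_xx[-2] = x[2]*x[0] + x[3]*x[1] + x[4]*x[2] = 0
  r_xx[-1] = x[1]*x[0] + x[2]*x[1] + x[3]*x[2] + x[4]*x[3] = -24
  r_xx[0] = x[0]*x[0] + x[1]*x[1] + x[2]*x[2] + x[3]*x[3] + x[4]*x[4] = 43
  r_xx[1] = x[0]*x[1] + x[1]*x[2] + x[2]*x[3] + x[3]*x[4] = -24
  r_xx[2] = x[0]*x[2] + x[1]*x[3] + x[2]*x[4] = 0
  r_xx[3] = x[0]*x[3] + x[1]*x[4] = 12
  r_xx[4] = x[0]*x[4] = -9
r_xx = [-9, 12, 0, -24, 43, -24, 0, 12, -9]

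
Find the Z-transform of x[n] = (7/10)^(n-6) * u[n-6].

Time-shifting property: if X(z) = Z{x[n]}, then Z{x[n-d]} = z^(-d) * X(z)
X(z) = z/(z - 7/10) for x[n] = (7/10)^n * u[n]
Z{x[n-6]} = z^(-6) * z/(z - 7/10) = z^(-5)/(z - 7/10)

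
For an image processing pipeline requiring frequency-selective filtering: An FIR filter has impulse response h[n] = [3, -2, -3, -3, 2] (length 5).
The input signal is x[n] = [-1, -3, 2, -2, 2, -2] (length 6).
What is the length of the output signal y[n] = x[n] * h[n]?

For linear convolution, the output length is:
len(y) = len(x) + len(h) - 1 = 6 + 5 - 1 = 10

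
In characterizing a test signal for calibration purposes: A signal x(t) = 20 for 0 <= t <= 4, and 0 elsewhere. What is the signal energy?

Energy = integral of |x(t)|^2 dt over the signal duration
= 20^2 * 4 = 400 * 4 = 1600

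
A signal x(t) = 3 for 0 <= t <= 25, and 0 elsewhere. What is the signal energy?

Energy = integral of |x(t)|^2 dt over the signal duration
= 3^2 * 25 = 9 * 25 = 225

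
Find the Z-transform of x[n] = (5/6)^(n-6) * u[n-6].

Time-shifting property: if X(z) = Z{x[n]}, then Z{x[n-d]} = z^(-d) * X(z)
X(z) = z/(z - 5/6) for x[n] = (5/6)^n * u[n]
Z{x[n-6]} = z^(-6) * z/(z - 5/6) = z^(-5)/(z - 5/6)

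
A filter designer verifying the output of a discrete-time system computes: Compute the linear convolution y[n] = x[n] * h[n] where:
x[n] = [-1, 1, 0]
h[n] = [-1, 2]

y[n] = sum_k x[k]*h[n-k]. Output length = len(x) + len(h) - 1 = 3 + 2 - 1 = 4.
y[0] = -1*-1 = 1
y[1] = 1*-1 + -1*2 = -3
y[2] = 0*-1 + 1*2 = 2
y[3] = 0*2 = 0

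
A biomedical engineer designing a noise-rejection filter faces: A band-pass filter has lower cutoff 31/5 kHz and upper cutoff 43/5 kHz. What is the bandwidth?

Bandwidth = f_high - f_low
= 43/5 kHz - 31/5 kHz = 12/5 kHz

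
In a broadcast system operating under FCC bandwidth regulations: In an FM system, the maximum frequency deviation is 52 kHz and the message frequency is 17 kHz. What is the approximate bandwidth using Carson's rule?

Carson's rule: BW = 2*(delta_f + f_m)
= 2*(52 + 17) kHz = 138 kHz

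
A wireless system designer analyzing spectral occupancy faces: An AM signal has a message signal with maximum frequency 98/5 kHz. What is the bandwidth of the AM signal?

In AM (double-sideband), the bandwidth is twice the message frequency.
BW = 2 * f_m = 2 * 98/5 kHz = 196/5 kHz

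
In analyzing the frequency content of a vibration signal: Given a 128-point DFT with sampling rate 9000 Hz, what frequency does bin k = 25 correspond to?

The frequency of DFT bin k is: f_k = k * f_s / N
f_25 = 25 * 9000 / 128 = 28125/16 Hz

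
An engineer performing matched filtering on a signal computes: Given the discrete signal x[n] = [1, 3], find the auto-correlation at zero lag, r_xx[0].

The auto-correlation at zero lag r_xx[0] equals the signal energy.
r_xx[0] = sum of x[n]^2 = 1^2 + 3^2
= 1 + 9 = 10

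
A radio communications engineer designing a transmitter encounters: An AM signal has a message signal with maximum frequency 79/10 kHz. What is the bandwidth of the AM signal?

In AM (double-sideband), the bandwidth is twice the message frequency.
BW = 2 * f_m = 2 * 79/10 kHz = 79/5 kHz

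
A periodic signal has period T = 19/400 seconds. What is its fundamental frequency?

The fundamental frequency is the reciprocal of the period.
f = 1/T = 1/(19/400) = 400/19 Hz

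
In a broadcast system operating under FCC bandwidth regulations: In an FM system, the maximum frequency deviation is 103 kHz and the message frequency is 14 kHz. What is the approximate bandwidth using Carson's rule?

Carson's rule: BW = 2*(delta_f + f_m)
= 2*(103 + 14) kHz = 234 kHz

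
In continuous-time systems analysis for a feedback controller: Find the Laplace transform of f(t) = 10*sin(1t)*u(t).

Standard pair: sin(wt)*u(t) <-> w/(s^2+w^2)
With w = 1: L{10*sin(1t)*u(t)} = 10/(s^2+1)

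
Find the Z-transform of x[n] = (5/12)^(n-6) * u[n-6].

Time-shifting property: if X(z) = Z{x[n]}, then Z{x[n-d]} = z^(-d) * X(z)
X(z) = z/(z - 5/12) for x[n] = (5/12)^n * u[n]
Z{x[n-6]} = z^(-6) * z/(z - 5/12) = z^(-5)/(z - 5/12)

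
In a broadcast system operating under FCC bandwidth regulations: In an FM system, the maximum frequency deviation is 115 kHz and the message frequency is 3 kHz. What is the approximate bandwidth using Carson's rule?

Carson's rule: BW = 2*(delta_f + f_m)
= 2*(115 + 3) kHz = 236 kHz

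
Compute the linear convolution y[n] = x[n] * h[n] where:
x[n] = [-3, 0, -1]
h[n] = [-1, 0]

y[n] = sum_k x[k]*h[n-k]. Output length = len(x) + len(h) - 1 = 3 + 2 - 1 = 4.
y[0] = -3*-1 = 3
y[1] = 0*-1 + -3*0 = 0
y[2] = -1*-1 + 0*0 = 1
y[3] = -1*0 = 0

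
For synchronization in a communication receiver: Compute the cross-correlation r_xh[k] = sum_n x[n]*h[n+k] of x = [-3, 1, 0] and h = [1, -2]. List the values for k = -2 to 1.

Both sequences indexed from 0 and zero outside their support.
Lags with overlap: k = -2 to 1.
  r_xh[-2] = x[2]*h[0] = 0
  r_xh[-1] = x[1]*h[0] + x[2]*h[1] = 1
  r_xh[0] = x[0]*h[0] + x[1]*h[1] = -5
  r_xh[1] = x[0]*h[1] = 6
r_xh = [0, 1, -5, 6] (for k = -2, ..., 1)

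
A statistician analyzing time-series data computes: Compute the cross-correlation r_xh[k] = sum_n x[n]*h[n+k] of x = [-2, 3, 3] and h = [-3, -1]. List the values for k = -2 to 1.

Both sequences indexed from 0 and zero outside their support.
Lags with overlap: k = -2 to 1.
  r_xh[-2] = x[2]*h[0] = -9
  r_xh[-1] = x[1]*h[0] + x[2]*h[1] = -12
  r_xh[0] = x[0]*h[0] + x[1]*h[1] = 3
  r_xh[1] = x[0]*h[1] = 2
r_xh = [-9, -12, 3, 2] (for k = -2, ..., 1)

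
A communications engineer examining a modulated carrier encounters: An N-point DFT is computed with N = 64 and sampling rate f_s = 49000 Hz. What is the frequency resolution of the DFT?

DFT frequency resolution = f_s / N
= 49000 / 64 = 6125/8 Hz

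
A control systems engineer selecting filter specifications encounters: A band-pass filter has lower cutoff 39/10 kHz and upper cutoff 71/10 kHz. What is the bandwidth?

Bandwidth = f_high - f_low
= 71/10 kHz - 39/10 kHz = 16/5 kHz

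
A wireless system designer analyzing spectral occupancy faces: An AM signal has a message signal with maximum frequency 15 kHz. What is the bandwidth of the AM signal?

In AM (double-sideband), the bandwidth is twice the message frequency.
BW = 2 * f_m = 2 * 15 kHz = 30 kHz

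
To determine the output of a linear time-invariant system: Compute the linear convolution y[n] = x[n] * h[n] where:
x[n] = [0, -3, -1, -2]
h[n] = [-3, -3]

y[n] = sum_k x[k]*h[n-k]. Output length = len(x) + len(h) - 1 = 4 + 2 - 1 = 5.
y[0] = 0*-3 = 0
y[1] = -3*-3 + 0*-3 = 9
y[2] = -1*-3 + -3*-3 = 12
y[3] = -2*-3 + -1*-3 = 9
y[4] = -2*-3 = 6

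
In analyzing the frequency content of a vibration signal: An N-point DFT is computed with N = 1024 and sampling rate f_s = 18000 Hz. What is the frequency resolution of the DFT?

DFT frequency resolution = f_s / N
= 18000 / 1024 = 1125/64 Hz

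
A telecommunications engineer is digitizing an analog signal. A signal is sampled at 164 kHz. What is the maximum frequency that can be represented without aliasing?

The maximum frequency that can be represented without aliasing
is the Nyquist frequency: f_max = f_s / 2 = 164 kHz / 2 = 82 kHz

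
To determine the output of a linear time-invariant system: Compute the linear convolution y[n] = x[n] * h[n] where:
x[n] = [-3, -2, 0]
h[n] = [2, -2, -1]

y[n] = sum_k x[k]*h[n-k]. Output length = len(x) + len(h) - 1 = 3 + 3 - 1 = 5.
y[0] = -3*2 = -6
y[1] = -2*2 + -3*-2 = 2
y[2] = 0*2 + -2*-2 + -3*-1 = 7
y[3] = 0*-2 + -2*-1 = 2
y[4] = 0*-1 = 0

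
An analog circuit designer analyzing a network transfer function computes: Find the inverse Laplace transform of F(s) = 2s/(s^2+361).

Standard pair: s/(s^2+w^2) <-> cos(wt)*u(t)
With k=2, w=19: f(t) = 2*cos(19t)*u(t)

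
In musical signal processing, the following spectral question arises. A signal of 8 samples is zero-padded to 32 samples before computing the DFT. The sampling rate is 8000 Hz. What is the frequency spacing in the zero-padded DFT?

Original DFT: N = 8, resolution = f_s/N = 8000/8 = 1000 Hz
Zero-padded DFT: N = 32, resolution = f_s/N = 8000/32 = 250 Hz
Zero-padding interpolates the spectrum (finer frequency grid)
but does NOT improve the true spectral resolution (ability to resolve close frequencies).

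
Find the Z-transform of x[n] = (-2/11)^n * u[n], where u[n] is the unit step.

The Z-transform of a^n * u[n] is z/(z-a) for |z| > |a|.
Here a = -2/11, so X(z) = z/(z - (-2/11)) = 11z/(11z + 2)
ROC: |z| > 2/11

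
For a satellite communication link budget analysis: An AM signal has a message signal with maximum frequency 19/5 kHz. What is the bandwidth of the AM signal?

In AM (double-sideband), the bandwidth is twice the message frequency.
BW = 2 * f_m = 2 * 19/5 kHz = 38/5 kHz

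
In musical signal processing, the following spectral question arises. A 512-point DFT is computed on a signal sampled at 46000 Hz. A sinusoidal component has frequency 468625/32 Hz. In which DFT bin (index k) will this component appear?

DFT frequency resolution = f_s/N = 46000/512 = 2875/32 Hz
Bin index k = f_signal / resolution = 468625/32 / 2875/32 = 163
The signal frequency 468625/32 Hz falls in DFT bin k = 163.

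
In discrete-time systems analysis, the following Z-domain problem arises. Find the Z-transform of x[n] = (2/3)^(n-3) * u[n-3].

Time-shifting property: if X(z) = Z{x[n]}, then Z{x[n-d]} = z^(-d) * X(z)
X(z) = z/(z - 2/3) for x[n] = (2/3)^n * u[n]
Z{x[n-3]} = z^(-3) * z/(z - 2/3) = z^(-2)/(z - 2/3)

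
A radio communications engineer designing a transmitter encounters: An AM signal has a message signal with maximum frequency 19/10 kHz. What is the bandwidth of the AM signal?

In AM (double-sideband), the bandwidth is twice the message frequency.
BW = 2 * f_m = 2 * 19/10 kHz = 19/5 kHz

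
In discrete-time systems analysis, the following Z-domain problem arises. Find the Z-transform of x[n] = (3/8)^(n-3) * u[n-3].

Time-shifting property: if X(z) = Z{x[n]}, then Z{x[n-d]} = z^(-d) * X(z)
X(z) = z/(z - 3/8) for x[n] = (3/8)^n * u[n]
Z{x[n-3]} = z^(-3) * z/(z - 3/8) = z^(-2)/(z - 3/8)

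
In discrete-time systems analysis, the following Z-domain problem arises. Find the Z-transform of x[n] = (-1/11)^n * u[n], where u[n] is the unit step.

The Z-transform of a^n * u[n] is z/(z-a) for |z| > |a|.
Here a = -1/11, so X(z) = z/(z - (-1/11)) = 11z/(11z + 1)
ROC: |z| > 1/11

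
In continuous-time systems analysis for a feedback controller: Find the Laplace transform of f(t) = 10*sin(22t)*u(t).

Standard pair: sin(wt)*u(t) <-> w/(s^2+w^2)
With w = 22: L{10*sin(22t)*u(t)} = 220/(s^2+484)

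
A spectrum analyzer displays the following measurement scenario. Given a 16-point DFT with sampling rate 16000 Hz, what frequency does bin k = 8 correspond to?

The frequency of DFT bin k is: f_k = k * f_s / N
f_8 = 8 * 16000 / 16 = 8000 Hz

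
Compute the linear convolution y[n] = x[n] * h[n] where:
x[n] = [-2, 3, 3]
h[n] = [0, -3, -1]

y[n] = sum_k x[k]*h[n-k]. Output length = len(x) + len(h) - 1 = 3 + 3 - 1 = 5.
y[0] = -2*0 = 0
y[1] = 3*0 + -2*-3 = 6
y[2] = 3*0 + 3*-3 + -2*-1 = -7
y[3] = 3*-3 + 3*-1 = -12
y[4] = 3*-1 = -3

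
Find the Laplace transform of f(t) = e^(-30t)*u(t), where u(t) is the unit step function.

Standard Laplace transform pair:
e^(-at)*u(t) <-> 1/(s+a)
With a = 30: L{e^(-30t)*u(t)} = 1/(s+30), ROC: Re(s) > -30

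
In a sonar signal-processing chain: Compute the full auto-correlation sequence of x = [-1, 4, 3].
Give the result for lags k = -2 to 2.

r_xx[k] = sum_m x[m]*x[m+k], indexed from 0, for k = -2 to 2:
  r_xx[-2] = x[2]*x[0] = -3
  r_xx[-1] = x[1]*x[0] + x[2]*x[1] = 8
  r_xx[0] = x[0]*x[0] + x[1]*x[1] + x[2]*x[2] = 26
  r_xx[1] = x[0]*x[1] + x[1]*x[2] = 8
  r_xx[2] = x[0]*x[2] = -3
r_xx = [-3, 8, 26, 8, -3]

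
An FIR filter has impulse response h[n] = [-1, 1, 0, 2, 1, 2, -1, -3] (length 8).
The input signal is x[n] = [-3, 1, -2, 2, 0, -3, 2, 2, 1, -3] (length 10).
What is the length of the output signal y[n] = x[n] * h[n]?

For linear convolution, the output length is:
len(y) = len(x) + len(h) - 1 = 10 + 8 - 1 = 17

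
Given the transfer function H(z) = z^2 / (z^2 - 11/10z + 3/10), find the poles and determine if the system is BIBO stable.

Poles are roots of the denominator: z^2 - 11/10z + 3/10 = 0.
Quadratic formula: z = [-(-11/10) +/- sqrt((-11/10)^2 - 4*(3/10))] / 2
Discriminant = 121/100 - 6/5 = 1/100; sqrt = 1/10.
z = (11/10 +/- 1/10) / 2 => z = 3/5 or z = 1/2.
|p1| = 1/2, |p2| = 3/5.
For BIBO stability, all poles must lie inside the unit circle (|p| < 1).
System is STABLE since both |p| < 1.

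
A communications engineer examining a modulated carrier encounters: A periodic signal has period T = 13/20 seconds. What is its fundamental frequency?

The fundamental frequency is the reciprocal of the period.
f = 1/T = 1/(13/20) = 20/13 Hz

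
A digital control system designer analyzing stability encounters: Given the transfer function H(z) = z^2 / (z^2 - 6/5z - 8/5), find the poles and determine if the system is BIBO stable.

Poles are roots of the denominator: z^2 - 6/5z - 8/5 = 0.
Quadratic formula: z = [-(-6/5) +/- sqrt((-6/5)^2 - 4*(-8/5))] / 2
Discriminant = 36/25 + 32/5 = 196/25; sqrt = 14/5.
z = (6/5 +/- 14/5) / 2 => z = 2 or z = -4/5.
|p1| = 2, |p2| = 4/5.
For BIBO stability, all poles must lie inside the unit circle (|p| < 1).
System is UNSTABLE since at least one |p| >= 1.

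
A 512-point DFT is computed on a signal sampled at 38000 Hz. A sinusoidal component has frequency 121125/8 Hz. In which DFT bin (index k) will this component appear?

DFT frequency resolution = f_s/N = 38000/512 = 2375/32 Hz
Bin index k = f_signal / resolution = 121125/8 / 2375/32 = 204
The signal frequency 121125/8 Hz falls in DFT bin k = 204.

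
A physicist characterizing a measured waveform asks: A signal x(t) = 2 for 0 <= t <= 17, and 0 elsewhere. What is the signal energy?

Energy = integral of |x(t)|^2 dt over the signal duration
= 2^2 * 17 = 4 * 17 = 68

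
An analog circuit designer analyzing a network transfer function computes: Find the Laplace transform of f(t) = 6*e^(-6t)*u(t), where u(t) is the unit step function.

Standard Laplace transform pair:
e^(-at)*u(t) <-> 1/(s+a)
With a = 6: L{6*e^(-6t)*u(t)} = 6/(s+6), ROC: Re(s) > -6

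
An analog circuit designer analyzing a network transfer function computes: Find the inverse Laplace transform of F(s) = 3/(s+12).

Standard pair: k/(s+a) <-> k*e^(-at)*u(t)
With k=3, a=12: f(t) = 3*e^(-12t)*u(t)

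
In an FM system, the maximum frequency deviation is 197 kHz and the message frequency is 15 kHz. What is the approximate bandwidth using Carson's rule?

Carson's rule: BW = 2*(delta_f + f_m)
= 2*(197 + 15) kHz = 424 kHz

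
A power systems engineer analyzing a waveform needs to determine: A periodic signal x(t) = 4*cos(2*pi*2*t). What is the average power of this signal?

Average power of A*cos(wt) is A^2/2.
P = 4^2 / 2 = 16/2 = 8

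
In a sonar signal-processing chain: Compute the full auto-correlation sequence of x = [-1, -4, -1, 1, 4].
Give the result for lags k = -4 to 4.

r_xx[k] = sum_m x[m]*x[m+k], indexed from 0, for k = -4 to 4:
  r_xx[-4] = x[4]*x[0] = -4
  r_xx[-3] = x[3]*x[0] + x[4]*x[1] = -17
  r_xx[-2] = x[2]*x[0] + x[3]*x[1] + x[4]*x[2] = -7
  r_xx[-1] = x[1]*x[0] + x[2]*x[1] + x[3]*x[2] + x[4]*x[3] = 11
  r_xx[0] = x[0]*x[0] + x[1]*x[1] + x[2]*x[2] + x[3]*x[3] + x[4]*x[4] = 35
  r_xx[1] = x[0]*x[1] + x[1]*x[2] + x[2]*x[3] + x[3]*x[4] = 11
  r_xx[2] = x[0]*x[2] + x[1]*x[3] + x[2]*x[4] = -7
  r_xx[3] = x[0]*x[3] + x[1]*x[4] = -17
  r_xx[4] = x[0]*x[4] = -4
r_xx = [-4, -17, -7, 11, 35, 11, -7, -17, -4]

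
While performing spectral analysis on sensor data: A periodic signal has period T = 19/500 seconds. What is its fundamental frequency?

The fundamental frequency is the reciprocal of the period.
f = 1/T = 1/(19/500) = 500/19 Hz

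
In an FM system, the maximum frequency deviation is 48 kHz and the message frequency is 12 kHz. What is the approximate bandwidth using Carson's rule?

Carson's rule: BW = 2*(delta_f + f_m)
= 2*(48 + 12) kHz = 120 kHz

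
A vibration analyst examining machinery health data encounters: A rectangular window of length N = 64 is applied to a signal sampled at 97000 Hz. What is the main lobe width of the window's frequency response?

For a rectangular window of length N,
the main lobe width in frequency is 2*f_s/N.
= 2*97000/64 = 12125/4 Hz
This determines the minimum frequency separation for resolving two sinusoids.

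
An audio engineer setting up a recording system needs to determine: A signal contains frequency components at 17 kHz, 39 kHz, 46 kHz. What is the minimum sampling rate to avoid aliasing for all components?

The highest frequency component is f_max = 46 kHz.
Nyquist rate = 2 * f_max = 2 * 46 kHz = 92 kHz.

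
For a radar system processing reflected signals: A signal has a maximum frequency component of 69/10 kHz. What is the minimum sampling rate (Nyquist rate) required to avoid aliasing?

By the Nyquist-Shannon sampling theorem,
the minimum sampling rate (Nyquist rate) must be at least 2 * f_max.
Nyquist rate = 2 * 69/10 kHz = 69/5 kHz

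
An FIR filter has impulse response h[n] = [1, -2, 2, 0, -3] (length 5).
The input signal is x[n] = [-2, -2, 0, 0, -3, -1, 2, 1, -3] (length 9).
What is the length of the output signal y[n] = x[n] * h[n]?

For linear convolution, the output length is:
len(y) = len(x) + len(h) - 1 = 9 + 5 - 1 = 13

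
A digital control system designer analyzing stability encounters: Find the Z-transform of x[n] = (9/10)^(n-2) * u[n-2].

Time-shifting property: if X(z) = Z{x[n]}, then Z{x[n-d]} = z^(-d) * X(z)
X(z) = z/(z - 9/10) for x[n] = (9/10)^n * u[n]
Z{x[n-2]} = z^(-2) * z/(z - 9/10) = z^(-1)/(z - 9/10)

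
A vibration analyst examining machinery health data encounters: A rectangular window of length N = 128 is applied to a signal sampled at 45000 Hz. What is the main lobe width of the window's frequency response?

For a rectangular window of length N,
the main lobe width in frequency is 2*f_s/N.
= 2*45000/128 = 5625/8 Hz
This determines the minimum frequency separation for resolving two sinusoids.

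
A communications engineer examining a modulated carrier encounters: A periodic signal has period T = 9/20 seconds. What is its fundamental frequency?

The fundamental frequency is the reciprocal of the period.
f = 1/T = 1/(9/20) = 20/9 Hz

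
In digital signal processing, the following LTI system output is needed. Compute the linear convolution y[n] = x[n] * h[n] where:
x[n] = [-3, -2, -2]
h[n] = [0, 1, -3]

y[n] = sum_k x[k]*h[n-k]. Output length = len(x) + len(h) - 1 = 3 + 3 - 1 = 5.
y[0] = -3*0 = 0
y[1] = -2*0 + -3*1 = -3
y[2] = -2*0 + -2*1 + -3*-3 = 7
y[3] = -2*1 + -2*-3 = 4
y[4] = -2*-3 = 6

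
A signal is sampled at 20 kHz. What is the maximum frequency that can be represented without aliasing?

The maximum frequency that can be represented without aliasing
is the Nyquist frequency: f_max = f_s / 2 = 20 kHz / 2 = 10 kHz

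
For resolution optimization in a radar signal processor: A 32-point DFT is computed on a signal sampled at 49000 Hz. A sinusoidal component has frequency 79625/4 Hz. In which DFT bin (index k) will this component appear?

DFT frequency resolution = f_s/N = 49000/32 = 6125/4 Hz
Bin index k = f_signal / resolution = 79625/4 / 6125/4 = 13
The signal frequency 79625/4 Hz falls in DFT bin k = 13.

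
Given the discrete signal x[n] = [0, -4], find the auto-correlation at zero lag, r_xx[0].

The auto-correlation at zero lag r_xx[0] equals the signal energy.
r_xx[0] = sum of x[n]^2 = 0^2 + (-4)^2
= 0 + 16 = 16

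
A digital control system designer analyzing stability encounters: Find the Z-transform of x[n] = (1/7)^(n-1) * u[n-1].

Time-shifting property: if X(z) = Z{x[n]}, then Z{x[n-d]} = z^(-d) * X(z)
X(z) = z/(z - 1/7) for x[n] = (1/7)^n * u[n]
Z{x[n-1]} = z^(-1) * z/(z - 1/7) = 1/(z - 1/7)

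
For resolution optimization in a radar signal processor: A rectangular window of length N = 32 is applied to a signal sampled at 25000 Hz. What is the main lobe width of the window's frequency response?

For a rectangular window of length N,
the main lobe width in frequency is 2*f_s/N.
= 2*25000/32 = 3125/2 Hz
This determines the minimum frequency separation for resolving two sinusoids.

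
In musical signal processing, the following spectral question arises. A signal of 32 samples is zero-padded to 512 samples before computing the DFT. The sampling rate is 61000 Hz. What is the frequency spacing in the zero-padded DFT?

Original DFT: N = 32, resolution = f_s/N = 61000/32 = 7625/4 Hz
Zero-padded DFT: N = 512, resolution = f_s/N = 61000/512 = 7625/64 Hz
Zero-padding interpolates the spectrum (finer frequency grid)
but does NOT improve the true spectral resolution (ability to resolve close frequencies).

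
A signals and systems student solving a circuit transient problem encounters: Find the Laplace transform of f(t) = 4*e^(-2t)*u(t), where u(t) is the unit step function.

Standard Laplace transform pair:
e^(-at)*u(t) <-> 1/(s+a)
With a = 2: L{4*e^(-2t)*u(t)} = 4/(s+2), ROC: Re(s) > -2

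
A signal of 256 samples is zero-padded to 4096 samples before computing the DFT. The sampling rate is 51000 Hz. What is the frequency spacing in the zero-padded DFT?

Original DFT: N = 256, resolution = f_s/N = 51000/256 = 6375/32 Hz
Zero-padded DFT: N = 4096, resolution = f_s/N = 51000/4096 = 6375/512 Hz
Zero-padding interpolates the spectrum (finer frequency grid)
but does NOT improve the true spectral resolution (ability to resolve close frequencies).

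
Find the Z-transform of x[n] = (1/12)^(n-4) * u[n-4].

Time-shifting property: if X(z) = Z{x[n]}, then Z{x[n-d]} = z^(-d) * X(z)
X(z) = z/(z - 1/12) for x[n] = (1/12)^n * u[n]
Z{x[n-4]} = z^(-4) * z/(z - 1/12) = z^(-3)/(z - 1/12)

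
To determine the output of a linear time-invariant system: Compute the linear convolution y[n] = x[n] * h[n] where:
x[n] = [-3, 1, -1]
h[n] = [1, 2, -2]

y[n] = sum_k x[k]*h[n-k]. Output length = len(x) + len(h) - 1 = 3 + 3 - 1 = 5.
y[0] = -3*1 = -3
y[1] = 1*1 + -3*2 = -5
y[2] = -1*1 + 1*2 + -3*-2 = 7
y[3] = -1*2 + 1*-2 = -4
y[4] = -1*-2 = 2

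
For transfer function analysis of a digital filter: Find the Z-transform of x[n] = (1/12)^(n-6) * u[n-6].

Time-shifting property: if X(z) = Z{x[n]}, then Z{x[n-d]} = z^(-d) * X(z)
X(z) = z/(z - 1/12) for x[n] = (1/12)^n * u[n]
Z{x[n-6]} = z^(-6) * z/(z - 1/12) = z^(-5)/(z - 1/12)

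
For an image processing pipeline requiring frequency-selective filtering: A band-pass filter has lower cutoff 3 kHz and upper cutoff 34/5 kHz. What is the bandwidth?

Bandwidth = f_high - f_low
= 34/5 kHz - 3 kHz = 19/5 kHz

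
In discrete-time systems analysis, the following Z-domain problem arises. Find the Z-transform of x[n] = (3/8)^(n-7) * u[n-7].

Time-shifting property: if X(z) = Z{x[n]}, then Z{x[n-d]} = z^(-d) * X(z)
X(z) = z/(z - 3/8) for x[n] = (3/8)^n * u[n]
Z{x[n-7]} = z^(-7) * z/(z - 3/8) = z^(-6)/(z - 3/8)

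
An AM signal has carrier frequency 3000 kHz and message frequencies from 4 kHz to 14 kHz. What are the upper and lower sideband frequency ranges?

Upper sideband (USB) = fc + [fm_low, fm_high] = 3000 + [4, 14] = [3004, 3014] kHz
Lower sideband (LSB) = fc - [fm_high, fm_low] = 3000 - [14, 4] = [2986, 2996] kHz
Total occupied spectrum: 2986 kHz to 3014 kHz (plus carrier at 3000 kHz)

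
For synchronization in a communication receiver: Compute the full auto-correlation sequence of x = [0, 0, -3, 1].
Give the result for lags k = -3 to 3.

r_xx[k] = sum_m x[m]*x[m+k], indexed from 0, for k = -3 to 3:
  r_xx[-3] = x[3]*x[0] = 0
  r_xx[-2] = x[2]*x[0] + x[3]*x[1] = 0
  r_xx[-1] = x[1]*x[0] + x[2]*x[1] + x[3]*x[2] = -3
  r_xx[0] = x[0]*x[0] + x[1]*x[1] + x[2]*x[2] + x[3]*x[3] = 10
  r_xx[1] = x[0]*x[1] + x[1]*x[2] + x[2]*x[3] = -3
  r_xx[2] = x[0]*x[2] + x[1]*x[3] = 0
  r_xx[3] = x[0]*x[3] = 0
r_xx = [0, 0, -3, 10, -3, 0, 0]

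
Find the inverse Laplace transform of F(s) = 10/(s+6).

Standard pair: k/(s+a) <-> k*e^(-at)*u(t)
With k=10, a=6: f(t) = 10*e^(-6t)*u(t)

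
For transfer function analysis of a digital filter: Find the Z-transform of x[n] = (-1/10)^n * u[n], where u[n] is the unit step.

The Z-transform of a^n * u[n] is z/(z-a) for |z| > |a|.
Here a = -1/10, so X(z) = z/(z - (-1/10)) = 10z/(10z + 1)
ROC: |z| > 1/10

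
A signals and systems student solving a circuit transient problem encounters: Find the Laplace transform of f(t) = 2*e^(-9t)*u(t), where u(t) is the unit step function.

Standard Laplace transform pair:
e^(-at)*u(t) <-> 1/(s+a)
With a = 9: L{2*e^(-9t)*u(t)} = 2/(s+9), ROC: Re(s) > -9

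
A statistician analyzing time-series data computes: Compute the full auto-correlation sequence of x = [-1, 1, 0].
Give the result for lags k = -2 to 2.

r_xx[k] = sum_m x[m]*x[m+k], indexed from 0, for k = -2 to 2:
  r_xx[-2] = x[2]*x[0] = 0
  r_xx[-1] = x[1]*x[0] + x[2]*x[1] = -1
  r_xx[0] = x[0]*x[0] + x[1]*x[1] + x[2]*x[2] = 2
  r_xx[1] = x[0]*x[1] + x[1]*x[2] = -1
  r_xx[2] = x[0]*x[2] = 0
r_xx = [0, -1, 2, -1, 0]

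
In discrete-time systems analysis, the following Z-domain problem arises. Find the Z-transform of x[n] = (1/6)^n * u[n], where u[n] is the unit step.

The Z-transform of a^n * u[n] is z/(z-a) for |z| > |a|.
Here a = 1/6, so X(z) = z/(z - (1/6)) = 6z/(6z - 1)
ROC: |z| > 1/6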